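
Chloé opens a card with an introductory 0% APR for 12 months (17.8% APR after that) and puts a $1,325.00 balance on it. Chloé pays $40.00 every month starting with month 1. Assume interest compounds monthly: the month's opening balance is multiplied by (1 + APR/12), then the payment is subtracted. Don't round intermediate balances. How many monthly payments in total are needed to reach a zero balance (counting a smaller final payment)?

Promo months 1–12 at r₀ = 0%/12 = 0; months 13+ at r₁ = 17.8%/12 = 0.0148333.
After month 12 (no interest yet): B = $1,325.00 − 12·$40.00 = $845.00.
Then at r₁ with $40.00/mo: n₂ = −ln(1 − r₁·B/P)/ln(1+r₁) ≈ 25.53 → 26 more payments.

38 months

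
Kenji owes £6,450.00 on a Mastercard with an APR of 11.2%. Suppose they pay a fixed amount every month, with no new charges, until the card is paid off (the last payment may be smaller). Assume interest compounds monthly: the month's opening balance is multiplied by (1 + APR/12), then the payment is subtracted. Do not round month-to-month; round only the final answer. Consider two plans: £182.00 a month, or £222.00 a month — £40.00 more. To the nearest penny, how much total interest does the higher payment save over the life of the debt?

Monthly rate r = 11.2%/12 = 0.933333% = 0.00933333.
At £182.00/mo: n = ⌈−ln(1 − rB₀/P)/ln(1+r)⌉ = 44 payments (last £42.36); total interest = total paid − £6,450.00 = £1,418.36.
At £222.00/mo: 35 payments (last £10.92); total interest £1,108.92.
Interest saved = £1,418.36 − £1,108.92 = £309.44.

£309.44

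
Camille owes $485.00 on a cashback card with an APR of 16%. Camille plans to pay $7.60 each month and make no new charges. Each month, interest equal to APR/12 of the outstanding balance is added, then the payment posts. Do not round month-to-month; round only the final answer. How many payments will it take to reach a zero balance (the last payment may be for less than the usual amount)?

Monthly rate r = 16%/12 = 1.33333% = 0.0133333.
Recurrence: B ← B·(1+r) − $7.60.
Month 1: interest $6.47; balance after payment $483.87.
Month 2: interest $6.45; balance after payment $482.72.
Closed form: n = −ln(1 − rB₀/P)/ln(1+r) = −ln(0.14912)/ln(1.01333) ≈ 143.673, so the balance reaches zero during payment 144.

144 months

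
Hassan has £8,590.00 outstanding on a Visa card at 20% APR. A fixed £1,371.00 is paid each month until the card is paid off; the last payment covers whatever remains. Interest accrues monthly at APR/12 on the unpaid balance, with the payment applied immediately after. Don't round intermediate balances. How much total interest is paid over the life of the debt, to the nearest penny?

Monthly rate r = 20%/12 = 1.66667% = 0.0166667.
Payoff takes n = ⌈−ln(1 − rB₀/P)/ln(1+r)⌉ = ⌈6.672⌉ = 7 payments; the last is £924.29.
Total paid = 6·£1,371.00 + £924.29 = £9,150.29.
Total interest = total paid − principal = £9,150.29 − £8,590.00 = £560.29.

£560.29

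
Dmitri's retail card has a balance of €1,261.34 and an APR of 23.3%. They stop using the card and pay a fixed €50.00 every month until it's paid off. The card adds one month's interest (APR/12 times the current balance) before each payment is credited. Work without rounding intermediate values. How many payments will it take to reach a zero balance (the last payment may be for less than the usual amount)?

Monthly rate r = 23.3%/12 = 1.94167% = 0.0194167.
Recurrence: B ← B·(1+r) − €50.00.
Month 1: interest €24.49; balance after payment €1,235.83.
Month 2: interest €24.00; balance after payment €1,209.83.
Closed form: n = −ln(1 − rB₀/P)/ln(1+r) = −ln(0.51018)/ln(1.01942) ≈ 34.996, so the balance reaches zero during payment 35.

35 months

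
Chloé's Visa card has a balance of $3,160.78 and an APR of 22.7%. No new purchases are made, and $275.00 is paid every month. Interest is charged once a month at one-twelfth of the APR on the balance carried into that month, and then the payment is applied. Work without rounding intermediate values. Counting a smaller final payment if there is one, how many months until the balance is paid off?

14 payments

Monthly rate r = 22.7%/12 = 1.89167% = 0.0189167.
Recurrence: B ← B·(1+r) − $275.00.
Month 1: interest $59.79; balance after payment $2,945.57.
Month 2: interest $55.72; balance after payment $2,726.29.
Closed form: n = −ln(1 − rB₀/P)/ln(1+r) = −ln(0.78258)/ln(1.01892) ≈ 13.082, so the balance reaches zero during payment 14.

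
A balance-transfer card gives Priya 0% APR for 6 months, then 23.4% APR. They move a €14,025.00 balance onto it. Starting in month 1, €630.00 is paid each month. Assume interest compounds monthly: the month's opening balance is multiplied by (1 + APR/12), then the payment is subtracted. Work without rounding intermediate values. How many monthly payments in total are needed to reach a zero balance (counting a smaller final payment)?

Promo months 1–6 at r₀ = 0%/12 = 0; months 7+ at r₁ = 23.4%/12 = 0.0195.
After month 6 (no interest yet): B = €14,025.00 − 6·€630.00 = €10,245.00.
Then at r₁ with €630.00/mo: n₂ = −ln(1 − r₁·B/P)/ln(1+r₁) ≈ 19.75 → 20 more payments.

26 payments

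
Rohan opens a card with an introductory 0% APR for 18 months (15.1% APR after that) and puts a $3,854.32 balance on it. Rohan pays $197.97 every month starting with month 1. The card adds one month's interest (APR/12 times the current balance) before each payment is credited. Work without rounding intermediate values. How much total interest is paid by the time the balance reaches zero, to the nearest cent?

Promo months 1–18 at r₀ = 0%/12 = 0; months 19+ at r₁ = 15.1%/12 = 0.0125833.
After month 18 (no interest yet): B = $3,854.32 − 18·$197.97 = $290.86.
Then at r₁ with $197.97/mo: n₂ = −ln(1 − r₁·B/P)/ln(1+r₁) ≈ 1.49 → 2 more payments.
Total paid = 19·$197.97 + $97.76 = $3,859.19; interest = $3,859.19 − $3,854.32 = $4.87.

$4.87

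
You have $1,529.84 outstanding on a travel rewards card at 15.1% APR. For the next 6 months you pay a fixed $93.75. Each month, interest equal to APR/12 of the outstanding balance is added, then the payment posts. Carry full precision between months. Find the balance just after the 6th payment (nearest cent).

$1,068.54

Monthly rate r = 15.1%/12 = 1.25833% = 0.0125833.
Each month: B ← B·(1+r) − $93.75.
Month 1: interest $19.25; balance after payment $1,455.34.
Month 2: interest $18.31; balance after payment $1,379.90.
Month 3: interest $17.36; balance after payment $1,303.52.
Month 4: interest $16.40; balance after payment $1,226.17.
Month 5: interest $15.43; balance after payment $1,147.85.
Month 6: interest $14.44; balance after payment $1,068.54.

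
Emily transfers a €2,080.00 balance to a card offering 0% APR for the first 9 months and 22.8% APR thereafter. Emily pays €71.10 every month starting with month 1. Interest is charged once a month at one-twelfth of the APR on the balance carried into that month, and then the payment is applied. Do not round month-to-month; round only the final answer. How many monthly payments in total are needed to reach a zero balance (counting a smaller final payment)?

Promo months 1–9 at r₀ = 0%/12 = 0; months 10+ at r₁ = 22.8%/12 = 0.019.
After month 9 (no interest yet): B = €2,080.00 − 9·€71.10 = €1,440.10.
Then at r₁ with €71.10/mo: n₂ = −ln(1 − r₁·B/P)/ln(1+r₁) ≈ 25.81 → 26 more payments.

35 months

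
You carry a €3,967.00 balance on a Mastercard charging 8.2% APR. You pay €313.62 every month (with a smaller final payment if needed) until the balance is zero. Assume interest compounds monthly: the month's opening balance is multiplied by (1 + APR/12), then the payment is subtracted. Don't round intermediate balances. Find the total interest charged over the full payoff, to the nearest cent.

Monthly rate r = 8.2%/12 = 0.683333% = 0.00683333.
Payoff takes n = ⌈−ln(1 − rB₀/P)/ln(1+r)⌉ = ⌈13.275⌉ = 14 payments; the last is €86.32.
Total paid = 13·€313.62 + €86.32 = €4,163.38.
Total interest = total paid − principal = €4,163.38 − €3,967.00 = €196.38.

€196.38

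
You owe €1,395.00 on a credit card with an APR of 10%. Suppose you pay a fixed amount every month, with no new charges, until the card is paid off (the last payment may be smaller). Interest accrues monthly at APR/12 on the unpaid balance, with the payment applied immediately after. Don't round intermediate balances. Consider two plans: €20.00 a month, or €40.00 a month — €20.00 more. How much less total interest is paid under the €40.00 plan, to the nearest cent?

Monthly rate r = 10%/12 = 0.833333% = 0.00833333.
At €20.00/mo: n = ⌈−ln(1 − rB₀/P)/ln(1+r)⌉ = 105 payments (last €17.86); total interest = total paid − €1,395.00 = €702.86.
At €40.00/mo: 42 payments (last €15.08); total interest €260.08.
Interest saved = €702.86 − €260.08 = €442.78.

€442.78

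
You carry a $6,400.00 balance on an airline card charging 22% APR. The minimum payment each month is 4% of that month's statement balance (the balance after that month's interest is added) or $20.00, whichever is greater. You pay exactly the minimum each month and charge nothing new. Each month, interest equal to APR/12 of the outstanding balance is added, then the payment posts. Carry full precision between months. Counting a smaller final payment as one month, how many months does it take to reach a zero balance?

147 months

Monthly rate r = 22%/12 = 1.83333% = 0.0183333.
While 4% of the post-interest balance exceeds $20.00, each month B ← (B·(1+r))·(1 − 0.04), i.e. B shrinks by the factor (1+r)·0.96 = 0.9776.
This holds for months 1–114. Entering month 115 the balance is $483.68; 4% of the post-interest balance is now below $20.00, so the flat $20.00 minimum applies from here.
From month 115 a fixed $20.00 at rate r clears $483.68 in 33 more payments. Total: 114 + 33 = 147 months.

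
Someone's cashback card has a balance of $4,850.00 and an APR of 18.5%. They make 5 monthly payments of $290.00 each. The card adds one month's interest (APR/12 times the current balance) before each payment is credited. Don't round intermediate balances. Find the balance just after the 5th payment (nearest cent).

Monthly rate r = 18.5%/12 = 1.54167% = 0.0154167.
Each month: B ← B·(1+r) − $290.00.
Month 1: interest $74.77; balance after payment $4,634.77.
Month 2: interest $71.45; balance after payment $4,416.22.
Month 3: interest $68.08; balance after payment $4,194.31.
Month 4: interest $64.66; balance after payment $3,968.97.
Month 5: interest $61.19; balance after payment $3,740.16.

$3,740.16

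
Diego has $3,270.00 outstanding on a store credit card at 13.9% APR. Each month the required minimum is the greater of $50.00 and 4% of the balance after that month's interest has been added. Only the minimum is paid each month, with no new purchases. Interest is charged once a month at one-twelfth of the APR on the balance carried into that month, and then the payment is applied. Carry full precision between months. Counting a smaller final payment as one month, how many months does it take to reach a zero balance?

Monthly rate r = 13.9%/12 = 1.15833% = 0.0115833.
While 4% of the post-interest balance exceeds $50.00, each month B ← (B·(1+r))·(1 − 0.04), i.e. B shrinks by the factor (1+r)·0.96 = 0.97112.
This holds for months 1–34. Entering month 35 the balance is $1,207.33; 4% of the post-interest balance is now below $50.00, so the flat $50.00 minimum applies from here.
From month 35 a fixed $50.00 at rate r clears $1,207.33 in 29 more payments. Total: 34 + 29 = 63 months.

63 months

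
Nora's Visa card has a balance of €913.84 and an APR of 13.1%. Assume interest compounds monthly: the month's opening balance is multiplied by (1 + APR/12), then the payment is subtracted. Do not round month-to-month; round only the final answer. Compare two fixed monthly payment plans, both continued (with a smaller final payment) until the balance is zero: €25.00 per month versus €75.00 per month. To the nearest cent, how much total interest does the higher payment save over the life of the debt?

€186.55

Monthly rate r = 13.1%/12 = 1.09167% = 0.0109167.
At €25.00/mo: n = ⌈−ln(1 − rB₀/P)/ln(1+r)⌉ = 47 payments (last €22.55); total interest = total paid − €913.84 = €258.71.
At €75.00/mo: 14 payments (last €11.00); total interest €72.16.
Interest saved = €258.71 − €72.16 = €186.55.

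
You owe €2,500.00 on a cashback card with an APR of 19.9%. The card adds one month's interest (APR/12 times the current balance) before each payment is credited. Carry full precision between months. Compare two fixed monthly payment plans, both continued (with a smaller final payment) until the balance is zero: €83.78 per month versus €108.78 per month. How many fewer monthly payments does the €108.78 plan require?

12 fewer payments

Monthly rate r = 19.9%/12 = 1.65833% = 0.0165833.
At €83.78/mo: n = ⌈−ln(1 − rB₀/P)/ln(1+r)⌉ = 42 payments (last €43.75); total interest = total paid − €2,500.00 = €978.73.
At €108.78/mo: 30 payments (last €19.13); total interest €673.75.
Payments saved = 42 − 30 = 12.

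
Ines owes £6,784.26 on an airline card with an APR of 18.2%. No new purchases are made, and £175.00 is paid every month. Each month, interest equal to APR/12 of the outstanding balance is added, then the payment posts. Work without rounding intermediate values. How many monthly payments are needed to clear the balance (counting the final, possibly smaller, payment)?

Monthly rate r = 18.2%/12 = 1.51667% = 0.0151667.
Recurrence: B ← B·(1+r) − £175.00.
Month 1: interest £102.89; balance after payment £6,712.15.
Month 2: interest £101.80; balance after payment £6,638.96.
Closed form: n = −ln(1 − rB₀/P)/ln(1+r) = −ln(0.41203)/ln(1.01517) ≈ 58.903, so the balance reaches zero during payment 59.

59 months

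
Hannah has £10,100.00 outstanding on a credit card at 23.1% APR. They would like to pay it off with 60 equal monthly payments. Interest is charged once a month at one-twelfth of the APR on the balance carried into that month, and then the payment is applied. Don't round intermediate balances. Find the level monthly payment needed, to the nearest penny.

£285.30

Monthly rate r = 23.1%/12 = 1.925% = 0.01925.
Level-payment amortization: P = B₀·r / (1 − (1+r)^(−n)) = 10100.00·0.01925 / (1 − 1.01925^(−60)).
Denominator 1 − (1+r)^(−60) = 0.681465269.
P = 194.425 / 0.681465269 ≈ 285.30.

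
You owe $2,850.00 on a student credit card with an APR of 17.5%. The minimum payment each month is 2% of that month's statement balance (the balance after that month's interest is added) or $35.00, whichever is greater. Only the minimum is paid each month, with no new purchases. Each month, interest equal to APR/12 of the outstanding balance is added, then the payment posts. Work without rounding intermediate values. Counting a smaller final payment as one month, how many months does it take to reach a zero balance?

176 months

Monthly rate r = 17.5%/12 = 1.45833% = 0.0145833.
While 2% of the post-interest balance exceeds $35.00, each month B ← (B·(1+r))·(1 − 0.02), i.e. B shrinks by the factor (1+r)·0.98 = 0.99429.
This holds for months 1–88. Entering month 89 the balance is $1,722.10; 2% of the post-interest balance is now below $35.00, so the flat $35.00 minimum applies from here.
From month 89 a fixed $35.00 at rate r clears $1,722.10 in 88 more payments. Total: 88 + 88 = 176 months.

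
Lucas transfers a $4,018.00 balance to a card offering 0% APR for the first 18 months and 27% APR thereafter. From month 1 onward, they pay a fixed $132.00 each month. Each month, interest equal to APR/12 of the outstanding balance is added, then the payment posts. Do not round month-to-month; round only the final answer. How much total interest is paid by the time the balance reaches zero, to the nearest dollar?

$306

Promo months 1–18 at r₀ = 0%/12 = 0; months 19+ at r₁ = 27%/12 = 0.0225.
After month 18 (no interest yet): B = $4,018.00 − 18·$132.00 = $1,642.00.
Then at r₁ with $132.00/mo: n₂ = −ln(1 − r₁·B/P)/ln(1+r₁) ≈ 14.76 → 15 more payments.
Total paid = 32·$132.00 + $100.16 = $4,324.16; interest = $4,324.16 − $4,018.00 = $306.16.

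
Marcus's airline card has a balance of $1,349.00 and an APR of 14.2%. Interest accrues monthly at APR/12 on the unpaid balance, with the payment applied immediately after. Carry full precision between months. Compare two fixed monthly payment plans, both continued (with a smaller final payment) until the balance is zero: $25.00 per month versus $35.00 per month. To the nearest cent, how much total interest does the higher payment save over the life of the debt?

$350.66

Monthly rate r = 14.2%/12 = 1.18333% = 0.0118333.
At $25.00/mo: n = ⌈−ln(1 − rB₀/P)/ln(1+r)⌉ = 87 payments (last $12.52); total interest = total paid − $1,349.00 = $813.52.
At $35.00/mo: 52 payments (last $26.86); total interest $462.86.
Interest saved = $813.52 − $462.86 = $350.66.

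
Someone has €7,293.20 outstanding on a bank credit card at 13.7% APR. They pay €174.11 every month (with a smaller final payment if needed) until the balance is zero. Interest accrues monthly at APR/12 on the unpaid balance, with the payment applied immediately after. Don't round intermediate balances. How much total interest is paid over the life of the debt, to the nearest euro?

€2,684

Monthly rate r = 13.7%/12 = 1.14167% = 0.0114167.
Payoff takes n = ⌈−ln(1 − rB₀/P)/ln(1+r)⌉ = ⌈57.305⌉ = 58 payments; the last is €53.25.
Total paid = 57·€174.11 + €53.25 = €9,977.52.
Total interest = total paid − principal = €9,977.52 − €7,293.20 = €2,684.32.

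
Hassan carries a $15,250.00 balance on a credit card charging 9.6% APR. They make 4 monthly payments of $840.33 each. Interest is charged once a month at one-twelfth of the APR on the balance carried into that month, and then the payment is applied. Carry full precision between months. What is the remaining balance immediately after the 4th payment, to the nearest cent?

$12,342.02

Monthly rate r = 9.6%/12 = 0.8% = 0.008.
Each month: B ← B·(1+r) − $840.33.
Month 1: interest $122.00; balance after payment $14,531.67.
Month 2: interest $116.25; balance after payment $13,807.59.
Month 3: interest $110.46; balance after payment $13,077.72.
Month 4: interest $104.62; balance after payment $12,342.02.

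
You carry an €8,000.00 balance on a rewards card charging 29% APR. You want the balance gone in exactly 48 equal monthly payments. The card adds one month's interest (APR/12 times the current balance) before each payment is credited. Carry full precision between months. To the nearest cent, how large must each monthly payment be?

€283.41

Monthly rate r = 29%/12 = 2.41667% = 0.0241667.
Level-payment amortization: P = B₀·r / (1 − (1+r)^(−n)) = 8000.00·0.0241667 / (1 − 1.02417^(−48)).
Denominator 1 − (1+r)^(−48) = 0.682159356.
P = 193.333 / 0.682159356 ≈ 283.41.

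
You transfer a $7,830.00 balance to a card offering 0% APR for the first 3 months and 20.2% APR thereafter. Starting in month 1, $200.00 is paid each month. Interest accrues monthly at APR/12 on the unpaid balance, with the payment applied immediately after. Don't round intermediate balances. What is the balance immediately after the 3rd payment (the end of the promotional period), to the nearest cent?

Promo months 1–3 at r₀ = 0%/12 = 0; months 4+ at r₁ = 20.2%/12 = 0.0168333.
After month 3 (no interest yet): B = $7,830.00 − 3·$200.00 = $7,230.00.

$7,230.00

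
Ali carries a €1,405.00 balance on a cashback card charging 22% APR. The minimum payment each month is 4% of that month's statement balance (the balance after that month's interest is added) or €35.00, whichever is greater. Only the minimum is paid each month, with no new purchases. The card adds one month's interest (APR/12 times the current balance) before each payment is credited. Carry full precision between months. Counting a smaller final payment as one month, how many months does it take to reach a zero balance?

Monthly rate r = 22%/12 = 1.83333% = 0.0183333.
While 4% of the post-interest balance exceeds €35.00, each month B ← (B·(1+r))·(1 − 0.04), i.e. B shrinks by the factor (1+r)·0.96 = 0.9776.
This holds for months 1–22. Entering month 23 the balance is €853.54; 4% of the post-interest balance is now below €35.00, so the flat €35.00 minimum applies from here.
From month 23 a fixed €35.00 at rate r clears €853.54 in 33 more payments. Total: 22 + 33 = 55 months.

55 months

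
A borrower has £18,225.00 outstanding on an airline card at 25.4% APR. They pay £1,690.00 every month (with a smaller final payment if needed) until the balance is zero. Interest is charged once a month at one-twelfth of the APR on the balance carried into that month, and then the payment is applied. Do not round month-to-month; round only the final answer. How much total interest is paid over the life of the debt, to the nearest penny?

£2,685.31

Monthly rate r = 25.4%/12 = 2.11667% = 0.0211667.
Payoff takes n = ⌈−ln(1 − rB₀/P)/ln(1+r)⌉ = ⌈12.371⌉ = 13 payments; the last is £630.31.
Total paid = 12·£1,690.00 + £630.31 = £20,910.31.
Total interest = total paid − principal = £20,910.31 − £18,225.00 = £2,685.31.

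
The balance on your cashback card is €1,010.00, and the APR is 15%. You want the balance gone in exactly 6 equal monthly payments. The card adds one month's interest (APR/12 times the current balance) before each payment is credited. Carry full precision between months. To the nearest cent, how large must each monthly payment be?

Monthly rate r = 15%/12 = 1.25% = 0.0125.
Level-payment amortization: P = B₀·r / (1 − (1+r)^(−n)) = 1010.00·0.0125 / (1 − 1.0125^(−6)).
Denominator 1 − (1+r)^(−6) = 0.071825124.
P = 12.625 / 0.071825124 ≈ 175.77.

€175.77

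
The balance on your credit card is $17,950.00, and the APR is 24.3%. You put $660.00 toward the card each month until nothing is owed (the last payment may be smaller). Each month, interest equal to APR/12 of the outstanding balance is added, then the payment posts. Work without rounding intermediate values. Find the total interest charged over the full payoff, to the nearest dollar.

Monthly rate r = 24.3%/12 = 2.025% = 0.02025.
Payoff takes n = ⌈−ln(1 − rB₀/P)/ln(1+r)⌉ = ⌈39.912⌉ = 40 payments; the last is $602.67.
Total paid = 39·$660.00 + $602.67 = $26,342.67.
Total interest = total paid − principal = $26,342.67 − $17,950.00 = $8,392.67.

$8,393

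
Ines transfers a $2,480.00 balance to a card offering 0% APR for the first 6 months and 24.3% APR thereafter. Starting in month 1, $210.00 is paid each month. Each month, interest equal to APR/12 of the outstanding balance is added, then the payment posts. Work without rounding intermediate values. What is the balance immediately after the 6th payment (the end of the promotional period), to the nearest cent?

Promo months 1–6 at r₀ = 0%/12 = 0; months 7+ at r₁ = 24.3%/12 = 0.02025.
After month 6 (no interest yet): B = $2,480.00 − 6·$210.00 = $1,220.00.

$1,220.00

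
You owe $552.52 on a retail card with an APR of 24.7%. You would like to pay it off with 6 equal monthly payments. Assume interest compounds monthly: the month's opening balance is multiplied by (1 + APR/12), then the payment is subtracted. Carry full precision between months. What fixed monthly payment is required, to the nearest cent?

Monthly rate r = 24.7%/12 = 2.05833% = 0.0205833.
Level-payment amortization: P = B₀·r / (1 − (1+r)^(−n)) = 552.52·0.0205833 / (1 − 1.02058^(−6)).
Denominator 1 − (1+r)^(−6) = 0.115069489.
P = 11.3727 / 0.115069489 ≈ 98.83.

$98.83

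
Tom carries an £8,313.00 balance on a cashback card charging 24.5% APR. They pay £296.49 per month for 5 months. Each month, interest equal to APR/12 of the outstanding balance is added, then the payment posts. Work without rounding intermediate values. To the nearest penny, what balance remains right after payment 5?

Monthly rate r = 24.5%/12 = 2.04167% = 0.0204167.
Each month: B ← B·(1+r) − £296.49.
Month 1: interest £169.72; balance after payment £8,186.23.
Month 2: interest £167.14; balance after payment £8,056.88.
Month 3: interest £164.49; balance after payment £7,924.88.
Month 4: interest £161.80; balance after payment £7,790.19.
Month 5: interest £159.05; balance after payment £7,652.75.

£7,652.75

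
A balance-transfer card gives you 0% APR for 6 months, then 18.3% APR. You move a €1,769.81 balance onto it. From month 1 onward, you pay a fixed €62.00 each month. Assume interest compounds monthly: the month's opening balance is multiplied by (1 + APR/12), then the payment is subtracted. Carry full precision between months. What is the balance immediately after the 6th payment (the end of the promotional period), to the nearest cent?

Promo months 1–6 at r₀ = 0%/12 = 0; months 7+ at r₁ = 18.3%/12 = 0.01525.
After month 6 (no interest yet): B = €1,769.81 − 6·€62.00 = €1,397.81.

€1,397.81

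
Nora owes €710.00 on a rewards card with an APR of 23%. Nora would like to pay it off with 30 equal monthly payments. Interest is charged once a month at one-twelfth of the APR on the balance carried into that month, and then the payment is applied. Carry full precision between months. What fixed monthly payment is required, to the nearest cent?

€31.34

Monthly rate r = 23%/12 = 1.91667% = 0.0191667.
Level-payment amortization: P = B₀·r / (1 − (1+r)^(−n)) = 710.00·0.0191667 / (1 − 1.01917^(−30)).
Denominator 1 − (1+r)^(−30) = 0.434225108.
P = 13.6083 / 0.434225108 ≈ 31.34.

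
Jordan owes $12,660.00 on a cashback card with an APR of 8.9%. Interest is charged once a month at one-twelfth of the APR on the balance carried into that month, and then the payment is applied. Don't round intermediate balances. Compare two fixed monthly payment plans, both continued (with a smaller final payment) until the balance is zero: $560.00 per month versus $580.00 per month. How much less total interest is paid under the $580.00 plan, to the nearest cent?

Monthly rate r = 8.9%/12 = 0.741667% = 0.00741667.
At $560.00/mo: n = ⌈−ln(1 − rB₀/P)/ln(1+r)⌉ = 25 payments (last $468.84); total interest = total paid − $12,660.00 = $1,248.84.
At $580.00/mo: 24 payments (last $522.13); total interest $1,202.13.
Interest saved = $1,248.84 − $1,202.13 = $46.71.

$46.71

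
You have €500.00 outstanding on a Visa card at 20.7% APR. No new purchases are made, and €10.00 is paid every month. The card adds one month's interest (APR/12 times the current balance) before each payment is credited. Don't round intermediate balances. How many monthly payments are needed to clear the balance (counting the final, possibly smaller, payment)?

117 payments

Monthly rate r = 20.7%/12 = 1.725% = 0.01725.
Recurrence: B ← B·(1+r) − €10.00.
Month 1: interest €8.62; balance after payment €498.62.
Month 2: interest €8.60; balance after payment €497.23.
Closed form: n = −ln(1 − rB₀/P)/ln(1+r) = −ln(0.1375)/ln(1.01725) ≈ 116.011, so the balance reaches zero during payment 117.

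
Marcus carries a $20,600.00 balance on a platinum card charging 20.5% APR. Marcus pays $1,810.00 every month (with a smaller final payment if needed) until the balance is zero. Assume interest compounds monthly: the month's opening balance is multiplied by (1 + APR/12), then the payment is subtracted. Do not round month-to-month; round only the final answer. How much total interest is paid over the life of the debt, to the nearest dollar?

Monthly rate r = 20.5%/12 = 1.70833% = 0.0170833.
Payoff takes n = ⌈−ln(1 − rB₀/P)/ln(1+r)⌉ = ⌈12.764⌉ = 13 payments; the last is $1,384.96.
Total paid = 12·$1,810.00 + $1,384.96 = $23,104.96.
Total interest = total paid − principal = $23,104.96 − $20,600.00 = $2,504.96.

$2,505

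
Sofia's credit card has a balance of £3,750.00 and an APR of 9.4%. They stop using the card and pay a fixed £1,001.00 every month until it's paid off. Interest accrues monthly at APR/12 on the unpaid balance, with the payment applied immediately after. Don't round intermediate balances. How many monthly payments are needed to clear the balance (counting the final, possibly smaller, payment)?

Monthly rate r = 9.4%/12 = 0.783333% = 0.00783333.
Recurrence: B ← B·(1+r) − £1,001.00.
Month 1: interest £29.37; balance after payment £2,778.38.
Month 2: interest £21.76; balance after payment £1,799.14.
Month 3: interest £14.09; balance after payment £812.23.
Month 4: interest £6.36; balance after payment £0.00.

4 payments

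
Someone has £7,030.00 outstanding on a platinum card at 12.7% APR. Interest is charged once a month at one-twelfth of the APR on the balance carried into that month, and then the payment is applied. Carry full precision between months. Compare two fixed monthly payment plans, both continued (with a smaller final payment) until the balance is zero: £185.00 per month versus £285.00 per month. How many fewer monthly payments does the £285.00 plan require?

20 fewer payments

Monthly rate r = 12.7%/12 = 1.05833% = 0.0105833.
At £185.00/mo: n = ⌈−ln(1 − rB₀/P)/ln(1+r)⌉ = 49 payments (last £160.25); total interest = total paid − £7,030.00 = £2,010.25.
At £285.00/mo: 29 payments (last £210.27); total interest £1,160.27.
Payments saved = 49 − 29 = 20.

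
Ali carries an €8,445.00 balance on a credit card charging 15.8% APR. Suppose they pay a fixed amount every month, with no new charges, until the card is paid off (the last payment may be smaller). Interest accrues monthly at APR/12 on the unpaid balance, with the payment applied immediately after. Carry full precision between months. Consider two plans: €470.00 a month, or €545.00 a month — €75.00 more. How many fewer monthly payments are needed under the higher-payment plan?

Monthly rate r = 15.8%/12 = 1.31667% = 0.0131667.
At €470.00/mo: n = ⌈−ln(1 − rB₀/P)/ln(1+r)⌉ = 21 payments (last €300.08); total interest = total paid − €8,445.00 = €1,255.08.
At €545.00/mo: 18 payments (last €243.05); total interest €1,063.05.
Payments saved = 21 − 18 = 3.

3 fewer payments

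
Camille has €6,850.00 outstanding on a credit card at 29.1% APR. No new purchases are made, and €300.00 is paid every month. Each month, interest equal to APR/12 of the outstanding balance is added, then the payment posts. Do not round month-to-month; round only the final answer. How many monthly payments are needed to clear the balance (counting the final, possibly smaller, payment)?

Monthly rate r = 29.1%/12 = 2.425% = 0.02425.
Recurrence: B ← B·(1+r) − €300.00.
Month 1: interest €166.11; balance after payment €6,716.11.
Month 2: interest €162.87; balance after payment €6,578.98.
Closed form: n = −ln(1 − rB₀/P)/ln(1+r) = −ln(0.44629)/ln(1.02425) ≈ 33.671, so the balance reaches zero during payment 34.

34 payments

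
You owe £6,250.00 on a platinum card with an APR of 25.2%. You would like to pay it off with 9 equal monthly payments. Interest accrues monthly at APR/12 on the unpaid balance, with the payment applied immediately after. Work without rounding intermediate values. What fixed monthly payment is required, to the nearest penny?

Monthly rate r = 25.2%/12 = 2.1% = 0.021.
Level-payment amortization: P = B₀·r / (1 − (1+r)^(−n)) = 6250.00·0.021 / (1 − 1.021^(−9)).
Denominator 1 − (1+r)^(−9) = 0.170591807.
P = 131.25 / 0.170591807 ≈ 769.38.

£769.38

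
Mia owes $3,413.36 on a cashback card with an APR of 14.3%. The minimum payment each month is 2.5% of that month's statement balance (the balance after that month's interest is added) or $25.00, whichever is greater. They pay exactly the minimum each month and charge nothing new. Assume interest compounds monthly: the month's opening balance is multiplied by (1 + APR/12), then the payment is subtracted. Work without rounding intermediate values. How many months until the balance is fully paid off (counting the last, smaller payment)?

Monthly rate r = 14.3%/12 = 1.19167% = 0.0119167.
While 2.5% of the post-interest balance exceeds $25.00, each month B ← (B·(1+r))·(1 − 0.025), i.e. B shrinks by the factor (1+r)·0.975 = 0.98662.
This holds for months 1–93. Entering month 94 the balance is $975.15; 2.5% of the post-interest balance is now below $25.00, so the flat $25.00 minimum applies from here.
From month 94 a fixed $25.00 at rate r clears $975.15 in 53 more payments. Total: 93 + 53 = 146 months.

146 months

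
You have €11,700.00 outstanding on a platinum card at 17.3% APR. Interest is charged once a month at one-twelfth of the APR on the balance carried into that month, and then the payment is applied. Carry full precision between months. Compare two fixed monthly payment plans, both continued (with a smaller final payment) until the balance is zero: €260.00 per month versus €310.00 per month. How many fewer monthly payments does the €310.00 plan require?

Monthly rate r = 17.3%/12 = 1.44167% = 0.0144167.
At €260.00/mo: n = ⌈−ln(1 − rB₀/P)/ln(1+r)⌉ = 74 payments (last €24.76); total interest = total paid − €11,700.00 = €7,304.76.
At €310.00/mo: 55 payments (last €272.44); total interest €5,312.44.
Payments saved = 74 − 55 = 19.

19 fewer payments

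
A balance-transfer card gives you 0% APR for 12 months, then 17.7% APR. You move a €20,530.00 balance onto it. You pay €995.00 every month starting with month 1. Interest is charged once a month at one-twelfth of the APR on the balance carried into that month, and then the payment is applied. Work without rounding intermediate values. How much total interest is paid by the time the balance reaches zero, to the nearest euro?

€667

Promo months 1–12 at r₀ = 0%/12 = 0; months 13+ at r₁ = 17.7%/12 = 0.01475.
After month 12 (no interest yet): B = €20,530.00 − 12·€995.00 = €8,590.00.
Then at r₁ with €995.00/mo: n₂ = −ln(1 − r₁·B/P)/ln(1+r₁) ≈ 9.30 → 10 more payments.
Total paid = 21·€995.00 + €302.43 = €21,197.43; interest = €21,197.43 − €20,530.00 = €667.43.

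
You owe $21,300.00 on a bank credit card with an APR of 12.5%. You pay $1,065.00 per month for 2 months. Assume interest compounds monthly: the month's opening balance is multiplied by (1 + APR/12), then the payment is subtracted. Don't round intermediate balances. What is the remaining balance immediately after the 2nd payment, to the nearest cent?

$19,604.97

Monthly rate r = 12.5%/12 = 1.04167% = 0.0104167.
Each month: B ← B·(1+r) − $1,065.00.
Month 1: interest $221.88; balance after payment $20,456.88.
Month 2: interest $213.09; balance after payment $19,604.97.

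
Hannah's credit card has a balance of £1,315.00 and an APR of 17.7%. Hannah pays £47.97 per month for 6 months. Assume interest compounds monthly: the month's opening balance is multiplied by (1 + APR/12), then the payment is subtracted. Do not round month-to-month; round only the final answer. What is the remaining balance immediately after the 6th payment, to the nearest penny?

Monthly rate r = 17.7%/12 = 1.475% = 0.01475.
Each month: B ← B·(1+r) − £47.97.
Month 1: interest £19.40; balance after payment £1,286.43.
Month 2: interest £18.97; balance after payment £1,257.43.
Month 3: interest £18.55; balance after payment £1,228.01.
Month 4: interest £18.11; balance after payment £1,198.15.
Month 5: interest £17.67; balance after payment £1,167.85.
Month 6: interest £17.23; balance after payment £1,137.11.

£1,137.11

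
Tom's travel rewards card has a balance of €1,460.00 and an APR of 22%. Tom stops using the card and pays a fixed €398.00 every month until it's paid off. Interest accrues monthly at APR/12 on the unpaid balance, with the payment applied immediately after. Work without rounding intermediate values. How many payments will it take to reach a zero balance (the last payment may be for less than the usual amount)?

4 payments

Monthly rate r = 22%/12 = 1.83333% = 0.0183333.
Recurrence: B ← B·(1+r) − €398.00.
Month 1: interest €26.77; balance after payment €1,088.77.
Month 2: interest €19.96; balance after payment €710.73.
Month 3: interest €13.03; balance after payment €325.76.
Month 4: interest €5.97; balance after payment €0.00.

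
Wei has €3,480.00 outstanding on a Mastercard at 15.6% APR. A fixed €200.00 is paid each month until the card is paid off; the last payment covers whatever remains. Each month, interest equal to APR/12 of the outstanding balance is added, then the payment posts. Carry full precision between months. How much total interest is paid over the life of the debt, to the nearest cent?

€491.01

Monthly rate r = 15.6%/12 = 1.3% = 0.013.
Payoff takes n = ⌈−ln(1 − rB₀/P)/ln(1+r)⌉ = ⌈19.854⌉ = 20 payments; the last is €171.01.
Total paid = 19·€200.00 + €171.01 = €3,971.01.
Total interest = total paid − principal = €3,971.01 − €3,480.00 = €491.01.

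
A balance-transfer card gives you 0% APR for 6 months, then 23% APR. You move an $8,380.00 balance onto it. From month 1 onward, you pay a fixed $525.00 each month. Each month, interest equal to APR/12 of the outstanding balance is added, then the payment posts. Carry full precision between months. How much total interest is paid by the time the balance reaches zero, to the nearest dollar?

$630

Promo months 1–6 at r₀ = 0%/12 = 0; months 7+ at r₁ = 23%/12 = 0.0191667.
After month 6 (no interest yet): B = $8,380.00 − 6·$525.00 = $5,230.00.
Then at r₁ with $525.00/mo: n₂ = −ln(1 − r₁·B/P)/ln(1+r₁) ≈ 11.16 → 12 more payments.
Total paid = 17·$525.00 + $84.73 = $9,009.73; interest = $9,009.73 − $8,380.00 = $629.73.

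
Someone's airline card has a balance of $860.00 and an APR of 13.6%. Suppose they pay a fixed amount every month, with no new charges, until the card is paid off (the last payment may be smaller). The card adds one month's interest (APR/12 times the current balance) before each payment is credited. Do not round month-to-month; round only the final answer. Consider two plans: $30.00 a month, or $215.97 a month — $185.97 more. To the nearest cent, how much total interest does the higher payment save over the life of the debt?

$160.78

Monthly rate r = 13.6%/12 = 1.13333% = 0.0113333.
At $30.00/mo: n = ⌈−ln(1 − rB₀/P)/ln(1+r)⌉ = 35 payments (last $25.87); total interest = total paid − $860.00 = $185.87.
At $215.97/mo: 5 payments (last $21.21); total interest $25.09.
Interest saved = $185.87 − $25.09 = $160.78.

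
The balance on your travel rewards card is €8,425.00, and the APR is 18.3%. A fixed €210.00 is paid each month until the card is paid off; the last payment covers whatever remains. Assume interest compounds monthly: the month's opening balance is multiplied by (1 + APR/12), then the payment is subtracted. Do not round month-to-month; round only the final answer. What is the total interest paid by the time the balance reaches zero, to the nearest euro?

Monthly rate r = 18.3%/12 = 1.525% = 0.01525.
Payoff takes n = ⌈−ln(1 − rB₀/P)/ln(1+r)⌉ = ⌈62.523⌉ = 63 payments; the last is €110.17.
Total paid = 62·€210.00 + €110.17 = €13,130.17.
Total interest = total paid − principal = €13,130.17 − €8,425.00 = €4,705.17.

€4,705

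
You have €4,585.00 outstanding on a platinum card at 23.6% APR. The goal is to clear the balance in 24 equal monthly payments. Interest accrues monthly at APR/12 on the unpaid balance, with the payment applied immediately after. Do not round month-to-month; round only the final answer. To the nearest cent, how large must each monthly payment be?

Monthly rate r = 23.6%/12 = 1.96667% = 0.0196667.
Level-payment amortization: P = B₀·r / (1 − (1+r)^(−n)) = 4585.00·0.0196667 / (1 − 1.01967^(−24)).
Denominator 1 − (1+r)^(−24) = 0.373382289.
P = 90.1717 / 0.373382289 ≈ 241.50.

€241.50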